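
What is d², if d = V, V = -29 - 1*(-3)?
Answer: 676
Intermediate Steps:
V = -26 (V = -29 + 3 = -26)
d = -26
d² = (-26)² = 676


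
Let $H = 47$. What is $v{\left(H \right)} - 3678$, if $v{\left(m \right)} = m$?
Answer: $-3631$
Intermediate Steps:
$v{\left(H \right)} - 3678 = 47 - 3678 = -3631$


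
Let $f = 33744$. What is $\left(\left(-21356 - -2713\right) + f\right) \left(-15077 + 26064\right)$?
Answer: $165914687$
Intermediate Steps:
$\left(\left(-21356 - -2713\right) + f\right) \left(-15077 + 26064\right) = \left(\left(-21356 - -2713\right) + 33744\right) \left(-15077 + 26064\right) = \left(\left(-21356 + 2713\right) + 33744\right) 10987 = \left(-18643 + 33744\right) 10987 = 15101 \cdot 10987 = 165914687$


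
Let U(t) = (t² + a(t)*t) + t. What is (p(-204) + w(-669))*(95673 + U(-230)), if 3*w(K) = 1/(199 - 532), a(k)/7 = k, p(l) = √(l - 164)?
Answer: -19209/37 + 2074572*I*√23 ≈ -519.16 + 9.9493e+6*I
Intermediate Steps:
p(l) = √(-164 + l)
a(k) = 7*k
w(K) = -1/999 (w(K) = 1/(3*(199 - 532)) = (⅓)/(-333) = (⅓)*(-1/333) = -1/999)
U(t) = t + 8*t² (U(t) = (t² + (7*t)*t) + t = (t² + 7*t²) + t = 8*t² + t = t + 8*t²)
(p(-204) + w(-669))*(95673 + U(-230)) = (√(-164 - 204) - 1/999)*(95673 - 230*(1 + 8*(-230))) = (√(-368) - 1/999)*(95673 - 230*(1 - 1840)) = (4*I*√23 - 1/999)*(95673 - 230*(-1839)) = (-1/999 + 4*I*√23)*(95673 + 422970) = (-1/999 + 4*I*√23)*518643 = -19209/37 + 2074572*I*√23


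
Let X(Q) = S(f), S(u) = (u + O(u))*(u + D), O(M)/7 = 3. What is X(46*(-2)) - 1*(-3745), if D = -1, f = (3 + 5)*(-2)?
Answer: 3660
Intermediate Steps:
O(M) = 21 (O(M) = 7*3 = 21)
f = -16 (f = 8*(-2) = -16)
S(u) = (-1 + u)*(21 + u) (S(u) = (u + 21)*(u - 1) = (21 + u)*(-1 + u) = (-1 + u)*(21 + u))
X(Q) = -85 (X(Q) = -21 + (-16)² + 20*(-16) = -21 + 256 - 320 = -85)
X(46*(-2)) - 1*(-3745) = -85 - 1*(-3745) = -85 + 3745 = 3660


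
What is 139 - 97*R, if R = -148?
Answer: 14495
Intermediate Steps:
139 - 97*R = 139 - 97*(-148) = 139 + 14356 = 14495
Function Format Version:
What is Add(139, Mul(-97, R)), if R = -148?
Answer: 14495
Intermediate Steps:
Add(139, Mul(-97, R)) = Add(139, Mul(-97, -148)) = Add(139, 14356) = 14495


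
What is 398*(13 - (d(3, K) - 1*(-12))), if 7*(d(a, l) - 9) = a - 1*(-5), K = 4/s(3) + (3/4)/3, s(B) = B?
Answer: -25472/7 ≈ -3638.9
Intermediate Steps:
K = 19/12 (K = 4/3 + (3/4)/3 = 4*(⅓) + (3*(¼))*(⅓) = 4/3 + (¾)*(⅓) = 4/3 + ¼ = 19/12 ≈ 1.5833)
d(a, l) = 68/7 + a/7 (d(a, l) = 9 + (a - 1*(-5))/7 = 9 + (a + 5)/7 = 9 + (5 + a)/7 = 9 + (5/7 + a/7) = 68/7 + a/7)
398*(13 - (d(3, K) - 1*(-12))) = 398*(13 - ((68/7 + (⅐)*3) - 1*(-12))) = 398*(13 - ((68/7 + 3/7) + 12)) = 398*(13 - (71/7 + 12)) = 398*(13 - 1*155/7) = 398*(13 - 155/7) = 398*(-64/7) = -25472/7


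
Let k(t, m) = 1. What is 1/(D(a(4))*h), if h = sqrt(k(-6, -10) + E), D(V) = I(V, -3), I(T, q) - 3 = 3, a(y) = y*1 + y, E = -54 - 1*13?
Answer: -I*sqrt(66)/396 ≈ -0.020515*I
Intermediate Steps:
E = -67 (E = -54 - 13 = -67)
a(y) = 2*y (a(y) = y + y = 2*y)
I(T, q) = 6 (I(T, q) = 3 + 3 = 6)
D(V) = 6
h = I*sqrt(66) (h = sqrt(1 - 67) = sqrt(-66) = I*sqrt(66) ≈ 8.124*I)
1/(D(a(4))*h) = 1/(6*(I*sqrt(66))) = 1/(6*I*sqrt(66)) = -I*sqrt(66)/396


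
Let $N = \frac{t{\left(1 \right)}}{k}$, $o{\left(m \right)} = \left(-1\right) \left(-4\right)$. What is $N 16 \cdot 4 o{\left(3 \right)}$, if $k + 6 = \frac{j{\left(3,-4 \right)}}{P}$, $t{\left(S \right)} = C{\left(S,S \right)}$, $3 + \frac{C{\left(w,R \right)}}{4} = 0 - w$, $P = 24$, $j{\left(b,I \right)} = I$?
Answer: $\frac{24576}{37} \approx 664.22$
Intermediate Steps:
$C{\left(w,R \right)} = -12 - 4 w$ ($C{\left(w,R \right)} = -12 + 4 \left(0 - w\right) = -12 + 4 \left(- w\right) = -12 - 4 w$)
$o{\left(m \right)} = 4$
$t{\left(S \right)} = -12 - 4 S$
$k = - \frac{37}{6}$ ($k = -6 - \frac{4}{24} = -6 - \frac{1}{6} = - \frac{37}{6} \approx -6.1667$)
$N = \frac{96}{37}$ ($N = \frac{-12 - 4}{- \frac{37}{6}} = \left(-12 - 4\right) \left(- \frac{6}{37}\right) = \left(-16\right) \left(- \frac{6}{37}\right) = \frac{96}{37} \approx 2.5946$)
$N 16 \cdot 4 o{\left(3 \right)} = \frac{96}{37} \cdot 16 \cdot 4 \cdot 4 = \frac{1536}{37} \cdot 16 = \frac{24576}{37}$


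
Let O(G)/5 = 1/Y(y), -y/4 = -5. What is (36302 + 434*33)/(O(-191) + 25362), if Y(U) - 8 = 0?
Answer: 404992/202901 ≈ 1.9960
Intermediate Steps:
y = 20 (y = -4*(-5) = 20)
Y(U) = 8 (Y(U) = 8 + 0 = 8)
O(G) = 5/8
(36302 + 434*33)/(O(-191) + 25362) = (36302 + 434*33)/(5/8 + 25362) = (36302 + 14322)/(202901/8) = 50624*(8/202901) = 404992/202901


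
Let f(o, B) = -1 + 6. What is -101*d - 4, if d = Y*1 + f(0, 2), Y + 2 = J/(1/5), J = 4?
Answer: -2327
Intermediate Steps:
f(o, B) = 5
Y = 18 (Y = -2 + 4/(1/5) = -2 + 4/(⅕) = -2 + 4*5 = -2 + 20 = 18)
d = 23 (d = 18*1 + 5 = 18 + 5 = 23)
-101*d - 4 = -101*23 - 4 = -2323 - 4 = -2327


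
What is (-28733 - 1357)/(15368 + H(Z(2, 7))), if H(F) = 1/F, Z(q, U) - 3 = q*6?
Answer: -451350/230521 ≈ -1.9580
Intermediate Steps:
Z(q, U) = 3 + 6*q (Z(q, U) = 3 + q*6 = 3 + 6*q)
(-28733 - 1357)/(15368 + H(Z(2, 7))) = (-28733 - 1357)/(15368 + 1/(3 + 6*2)) = -30090/(15368 + 1/(3 + 12)) = -30090/(15368 + 1/15) = -30090/230521/15 = -30090*15/230521 = -451350/230521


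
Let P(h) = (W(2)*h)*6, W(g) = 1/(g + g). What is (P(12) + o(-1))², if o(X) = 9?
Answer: 729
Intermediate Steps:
W(g) = 1/(2*g)
P(h) = 3*h/2 (P(h) = (((½)/2)*h)*6 = (((½)*(½))*h)*6 = (h/4)*6 = 3*h/2)
(P(12) + o(-1))² = ((3/2)*12 + 9)² = (18 + 9)² = 27² = 729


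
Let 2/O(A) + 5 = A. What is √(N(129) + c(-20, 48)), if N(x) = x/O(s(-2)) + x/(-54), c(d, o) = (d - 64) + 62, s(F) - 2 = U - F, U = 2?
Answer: 19/3 ≈ 6.3333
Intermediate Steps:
s(F) = 4 - F (s(F) = 2 + (2 - F) = 4 - F)
O(A) = 2/(-5 + A)
c(d, o) = -2 + d (c(d, o) = (-64 + d) + 62 = -2 + d)
N(x) = 13*x/27 (N(x) = x/((2/(-5 + (4 - 1*(-2))))) + x/(-54) = x/((2/(-5 + (4 + 2)))) + x*(-1/54) = x/((2/(-5 + 6))) - x/54 = x/((2/1)) - x/54 = x/((2*1)) - x/54 = x/2 - x/54 = 13*x/27)
√(N(129) + c(-20, 48)) = √((13/27)*129 + (-2 - 20)) = √(559/9 - 22) = √(361/9) = 19/3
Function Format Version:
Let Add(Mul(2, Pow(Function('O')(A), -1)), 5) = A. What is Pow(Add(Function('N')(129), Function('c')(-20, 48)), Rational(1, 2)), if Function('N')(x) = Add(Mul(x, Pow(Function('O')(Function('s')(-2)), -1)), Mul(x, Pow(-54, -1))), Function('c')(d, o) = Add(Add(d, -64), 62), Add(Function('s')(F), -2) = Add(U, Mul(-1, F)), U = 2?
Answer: Rational(19, 3) ≈ 6.3333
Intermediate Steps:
Function('s')(F) = Add(4, Mul(-1, F)) (Function('s')(F) = Add(2, Add(2, Mul(-1, F))) = Add(4, Mul(-1, F)))
Function('O')(A) = Mul(2, Pow(Add(-5, A), -1))
Function('c')(d, o) = Add(-2, d) (Function('c')(d, o) = Add(Add(-64, d), 62) = Add(-2, d))
Function('N')(x) = Mul(Rational(13, 27), x) (Function('N')(x) = Add(Mul(x, Pow(Mul(2, Pow(Add(-5, Add(4, Mul(-1, -2))), -1)), -1)), Mul(x, Pow(-54, -1))) = Add(Mul(x, Pow(Mul(2, Pow(Add(-5, Add(4, 2)), -1)), -1)), Mul(x, Rational(-1, 54))) = Add(Mul(x, Pow(Mul(2, Pow(Add(-5, 6), -1)), -1)), Mul(Rational(-1, 54), x)) = Add(Mul(x, Pow(Mul(2, Pow(1, -1)), -1)), Mul(Rational(-1, 54), x)) = Add(Mul(x, Pow(Mul(2, 1), -1)), Mul(Rational(-1, 54), x)) = Add(Mul(x, Pow(2, -1)), Mul(Rational(-1, 54), x)) = Add(Mul(x, Rational(1, 2)), Mul(Rational(-1, 54), x)) = Add(Mul(Rational(1, 2), x), Mul(Rational(-1, 54), x)) = Mul(Rational(13, 27), x))
Pow(Add(Function('N')(129), Function('c')(-20, 48)), Rational(1, 2)) = Pow(Add(Mul(Rational(13, 27), 129), Add(-2, -20)), Rational(1, 2)) = Pow(Add(Rational(559, 9), -22), Rational(1, 2)) = Pow(Rational(361, 9), Rational(1, 2)) = Rational(19, 3)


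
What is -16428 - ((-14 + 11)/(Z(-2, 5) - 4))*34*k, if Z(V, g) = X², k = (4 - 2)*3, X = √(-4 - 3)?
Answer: -181320/11 ≈ -16484.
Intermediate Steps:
X = I*√7 (X = √(-7) = I*√7 ≈ 2.6458*I)
k = 6 (k = 2*3 = 6)
Z(V, g) = -7 (Z(V, g) = (I*√7)² = -7)
-16428 - ((-14 + 11)/(Z(-2, 5) - 4))*34*k = -16428 - ((-14 + 11)/(-7 - 4))*34*6 = -16428 - -3/(-11)*34*6 = -16428 - -3*(-1/11)*34*6 = -16428 - (3/11)*34*6 = -16428 - 102*6/11 = -16428 - 1*612/11 = -16428 - 612/11 = -181320/11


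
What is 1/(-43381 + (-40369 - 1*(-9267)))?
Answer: -1/74483 ≈ -1.3426e-5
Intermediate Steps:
1/(-43381 + (-40369 - 1*(-9267))) = 1/(-43381 + (-40369 + 9267)) = 1/(-43381 - 31102) = 1/(-74483) = -1/74483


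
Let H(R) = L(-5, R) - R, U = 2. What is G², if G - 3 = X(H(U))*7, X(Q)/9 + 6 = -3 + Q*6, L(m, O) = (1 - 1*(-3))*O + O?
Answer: 6051600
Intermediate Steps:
L(m, O) = 5*O (L(m, O) = (1 + 3)*O + O = 4*O + O = 5*O)
H(R) = 4*R (H(R) = 5*R - R = 4*R)
X(Q) = -81 + 54*Q (X(Q) = -54 + 9*(-3 + Q*6) = -54 + 9*(-3 + 6*Q) = -54 + (-27 + 54*Q) = -81 + 54*Q)
G = 2460 (G = 3 + (-81 + 54*(4*2))*7 = 3 + (-81 + 54*8)*7 = 3 + (-81 + 432)*7 = 3 + 351*7 = 3 + 2457 = 2460)
G² = 2460² = 6051600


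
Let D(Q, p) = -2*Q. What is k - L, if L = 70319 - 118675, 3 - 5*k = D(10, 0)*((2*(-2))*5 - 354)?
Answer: 234303/5 ≈ 46861.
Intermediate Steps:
k = -7477/5 (k = ⅗ - (-2*10)*((2*(-2))*5 - 354)/5 = ⅗ - (-4)*(-4*5 - 354) = ⅗ - (-4)*(-20 - 354) = ⅗ - (-4)*(-374) = ⅗ - ⅕*7480 = ⅗ - 1496 = -7477/5 ≈ -1495.4)
L = -48356
k - L = -7477/5 - 1*(-48356) = -7477/5 + 48356 = 234303/5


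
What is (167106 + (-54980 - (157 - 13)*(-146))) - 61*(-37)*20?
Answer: 178290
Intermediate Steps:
(167106 + (-54980 - (157 - 13)*(-146))) - 61*(-37)*20 = (167106 + (-54980 - 144*(-146))) + 2257*20 = (167106 + (-54980 - 1*(-21024))) + 45140 = (167106 + (-54980 + 21024)) + 45140 = (167106 - 33956) + 45140 = 133150 + 45140 = 178290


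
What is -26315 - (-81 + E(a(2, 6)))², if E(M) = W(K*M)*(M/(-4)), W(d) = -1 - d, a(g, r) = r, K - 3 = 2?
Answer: -110021/4 ≈ -27505.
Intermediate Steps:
K = 5 (K = 3 + 2 = 5)
E(M) = -M*(-1 - 5*M)/4 (E(M) = (-1 - 5*M)*(M/(-4)) = (-1 - 5*M)*(M*(-¼)) = (-1 - 5*M)*(-M/4) = -M*(-1 - 5*M)/4)
-26315 - (-81 + E(a(2, 6)))² = -26315 - (-81 + (¼)*6*(1 + 5*6))² = -26315 - (-81 + (¼)*6*(1 + 30))² = -26315 - (-81 + (¼)*6*31)² = -26315 - (-81 + 93/2)² = -26315 - (-69/2)² = -26315 - 1*4761/4 = -26315 - 4761/4 = -110021/4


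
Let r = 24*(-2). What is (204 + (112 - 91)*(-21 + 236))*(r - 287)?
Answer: -1580865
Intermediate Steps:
r = -48
(204 + (112 - 91)*(-21 + 236))*(r - 287) = (204 + (112 - 91)*(-21 + 236))*(-48 - 287) = (204 + 21*215)*(-335) = (204 + 4515)*(-335) = 4719*(-335) = -1580865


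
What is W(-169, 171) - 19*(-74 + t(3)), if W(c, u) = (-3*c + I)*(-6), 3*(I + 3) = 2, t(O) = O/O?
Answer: -1641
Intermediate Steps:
t(O) = 1
I = -7/3 (I = -3 + (⅓)*2 = -3 + ⅔ = -7/3 ≈ -2.3333)
W(c, u) = 14 + 18*c (W(c, u) = (-3*c - 7/3)*(-6) = (-7/3 - 3*c)*(-6) = 14 + 18*c)
W(-169, 171) - 19*(-74 + t(3)) = (14 + 18*(-169)) - 19*(-74 + 1) = (14 - 3042) - 19*(-73) = -3028 - 1*(-1387) = -3028 + 1387 = -1641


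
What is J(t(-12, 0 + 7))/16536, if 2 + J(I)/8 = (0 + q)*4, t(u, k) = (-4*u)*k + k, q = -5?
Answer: -22/2067 ≈ -0.010643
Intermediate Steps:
t(u, k) = k - 4*k*u (t(u, k) = -4*k*u + k = k - 4*k*u)
J(I) = -176 (J(I) = -16 + 8*((0 - 5)*4) = -16 + 8*(-5*4) = -16 + 8*(-20) = -16 - 160 = -176)
J(t(-12, 0 + 7))/16536 = -176/16536 = -176*1/16536 = -22/2067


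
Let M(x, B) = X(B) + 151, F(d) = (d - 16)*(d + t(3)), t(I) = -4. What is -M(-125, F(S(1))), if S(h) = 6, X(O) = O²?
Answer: -551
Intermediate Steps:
F(d) = (-16 + d)*(-4 + d) (F(d) = (d - 16)*(d - 4) = (-16 + d)*(-4 + d))
M(x, B) = 151 + B² (M(x, B) = B² + 151 = 151 + B²)
-M(-125, F(S(1))) = -(151 + (64 + 6² - 20*6)²) = -(151 + (64 + 36 - 120)²) = -(151 + (-20)²) = -(151 + 400) = -1*551 = -551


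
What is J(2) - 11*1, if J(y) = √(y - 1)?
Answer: -10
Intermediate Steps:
J(y) = √(-1 + y)
J(2) - 11*1 = √(-1 + 2) - 11*1 = √1 - 11 = 1 - 11 = -10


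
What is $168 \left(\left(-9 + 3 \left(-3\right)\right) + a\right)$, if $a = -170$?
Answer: $-31584$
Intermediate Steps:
$168 \left(\left(-9 + 3 \left(-3\right)\right) + a\right) = 168 \left(\left(-9 + 3 \left(-3\right)\right) - 170\right) = 168 \left(\left(-9 - 9\right) - 170\right) = 168 \left(-18 - 170\right) = 168 \left(-188\right) = -31584$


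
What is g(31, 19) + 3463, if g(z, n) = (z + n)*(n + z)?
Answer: 5963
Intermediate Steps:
g(z, n) = (n + z)² (g(z, n) = (n + z)*(n + z) = (n + z)²)
g(31, 19) + 3463 = (19 + 31)² + 3463 = 50² + 3463 = 2500 + 3463 = 5963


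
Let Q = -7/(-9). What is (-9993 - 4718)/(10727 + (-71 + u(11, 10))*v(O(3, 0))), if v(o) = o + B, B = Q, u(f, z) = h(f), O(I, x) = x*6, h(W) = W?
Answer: -44133/32041 ≈ -1.3774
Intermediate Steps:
O(I, x) = 6*x
u(f, z) = f
Q = 7/9 (Q = -7*(-1/9) = 7/9 ≈ 0.77778)
B = 7/9 ≈ 0.77778
v(o) = 7/9 + o (v(o) = o + 7/9 = 7/9 + o)
(-9993 - 4718)/(10727 + (-71 + u(11, 10))*v(O(3, 0))) = (-9993 - 4718)/(10727 + (-71 + 11)*(7/9 + 6*0)) = -14711/(10727 - 60*(7/9 + 0)) = -14711/(10727 - 60*7/9) = -14711/(10727 - 140/3) = -14711/32041/3 = -14711*3/32041 = -44133/32041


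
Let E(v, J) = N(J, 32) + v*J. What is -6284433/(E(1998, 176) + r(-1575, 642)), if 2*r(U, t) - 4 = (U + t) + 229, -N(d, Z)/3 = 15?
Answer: -6284433/351253 ≈ -17.891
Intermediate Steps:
N(d, Z) = -45 (N(d, Z) = -3*15 = -45)
r(U, t) = 233/2 + U/2 + t/2 (r(U, t) = 2 + ((U + t) + 229)/2 = 2 + (229 + U + t)/2 = 2 + (229/2 + U/2 + t/2) = 233/2 + U/2 + t/2)
E(v, J) = -45 + J*v (E(v, J) = -45 + v*J = -45 + J*v)
-6284433/(E(1998, 176) + r(-1575, 642)) = -6284433/((-45 + 176*1998) + (233/2 + (½)*(-1575) + (½)*642)) = -6284433/((-45 + 351648) + (233/2 - 1575/2 + 321)) = -6284433/(351603 - 350) = -6284433/351253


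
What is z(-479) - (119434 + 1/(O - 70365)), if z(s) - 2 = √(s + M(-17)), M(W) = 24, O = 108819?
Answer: -4592638129/38454 + I*√455 ≈ -1.1943e+5 + 21.331*I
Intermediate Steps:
z(s) = 2 + √(24 + s) (z(s) = 2 + √(s + 24) = 2 + √(24 + s))
z(-479) - (119434 + 1/(O - 70365)) = (2 + √(24 - 479)) - (119434 + 1/(108819 - 70365)) = (2 + √(-455)) - (119434 + 1/38454) = (2 + I*√455) - (119434 + 1/38454) = (2 + I*√455) - 1*4592715037/38454 = (2 + I*√455) - 4592715037/38454 = -4592638129/38454 + I*√455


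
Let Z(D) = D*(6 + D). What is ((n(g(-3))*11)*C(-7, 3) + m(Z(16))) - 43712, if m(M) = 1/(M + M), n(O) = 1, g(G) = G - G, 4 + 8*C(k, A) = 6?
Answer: -30771311/704 ≈ -43709.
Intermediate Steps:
C(k, A) = ¼ (C(k, A) = -½ + (⅛)*6 = -½ + ¾ = ¼)
g(G) = 0
m(M) = 1/(2*M)
((n(g(-3))*11)*C(-7, 3) + m(Z(16))) - 43712 = ((1*11)*(¼) + 1/(2*((16*(6 + 16))))) - 43712 = (11*(¼) + 1/(2*((16*22)))) - 43712 = (11/4 + (½)/352) - 43712 = (11/4 + (½)*(1/352)) - 43712 = (11/4 + 1/704) - 43712 = 1937/704 - 43712 = -30771311/704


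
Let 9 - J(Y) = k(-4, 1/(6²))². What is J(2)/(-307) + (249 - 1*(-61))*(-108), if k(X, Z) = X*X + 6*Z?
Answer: -370011875/11052 ≈ -33479.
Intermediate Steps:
k(X, Z) = X² + 6*Z
J(Y) = -9085/36 (J(Y) = 9 - ((-4)² + 6/(6²))² = 9 - (16 + 6/36)² = 9 - (16 + 6*(1/36))² = 9 - (16 + ⅙)² = 9 - (97/6)² = 9 - 1*9409/36 = 9 - 9409/36 = -9085/36)
J(2)/(-307) + (249 - 1*(-61))*(-108) = -9085/36/(-307) + (249 - 1*(-61))*(-108) = -9085/36*(-1/307) + (249 + 61)*(-108) = 9085/11052 + 310*(-108) = 9085/11052 - 33480 = -370011875/11052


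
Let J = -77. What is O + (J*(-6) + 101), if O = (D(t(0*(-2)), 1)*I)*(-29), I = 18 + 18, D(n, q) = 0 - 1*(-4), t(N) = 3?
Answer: -3613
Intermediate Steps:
D(n, q) = 4 (D(n, q) = 0 + 4 = 4)
I = 36
O = -4176 (O = (4*36)*(-29) = 144*(-29) = -4176)
O + (J*(-6) + 101) = -4176 + (-77*(-6) + 101) = -4176 + (462 + 101) = -4176 + 563 = -3613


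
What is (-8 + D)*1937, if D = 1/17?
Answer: -261495/17 ≈ -15382.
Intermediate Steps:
D = 1/17 ≈ 0.058824
(-8 + D)*1937 = (-8 + 1/17)*1937 = -135/17*1937 = -261495/17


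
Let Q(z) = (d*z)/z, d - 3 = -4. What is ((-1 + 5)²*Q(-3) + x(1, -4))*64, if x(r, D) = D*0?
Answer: -1024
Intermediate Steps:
d = -1 (d = 3 - 4 = -1)
Q(z) = -1 (Q(z) = (-z)/z = -1)
x(r, D) = 0
((-1 + 5)²*Q(-3) + x(1, -4))*64 = ((-1 + 5)²*(-1) + 0)*64 = (4²*(-1) + 0)*64 = (16*(-1) + 0)*64 = (-16 + 0)*64 = -16*64 = -1024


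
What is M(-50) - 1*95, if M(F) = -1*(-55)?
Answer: -40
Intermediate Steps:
M(F) = 55
M(-50) - 1*95 = 55 - 1*95 = 55 - 95 = -40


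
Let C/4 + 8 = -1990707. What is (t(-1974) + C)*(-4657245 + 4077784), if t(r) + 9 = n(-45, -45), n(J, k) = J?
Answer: 4614198109354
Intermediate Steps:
C = -7962860 (C = -32 + 4*(-1990707) = -32 - 7962828 = -7962860)
t(r) = -54 (t(r) = -9 - 45 = -54)
(t(-1974) + C)*(-4657245 + 4077784) = (-54 - 7962860)*(-4657245 + 4077784) = -7962914*(-579461) = 4614198109354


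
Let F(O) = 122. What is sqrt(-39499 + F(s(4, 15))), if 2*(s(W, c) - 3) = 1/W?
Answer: 13*I*sqrt(233) ≈ 198.44*I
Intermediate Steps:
s(W, c) = 3 + 1/(2*W)
sqrt(-39499 + F(s(4, 15))) = sqrt(-39499 + 122) = sqrt(-39377) = 13*I*sqrt(233)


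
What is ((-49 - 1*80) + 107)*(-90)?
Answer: 1980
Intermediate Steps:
((-49 - 1*80) + 107)*(-90) = ((-49 - 80) + 107)*(-90) = (-129 + 107)*(-90) = -22*(-90) = 1980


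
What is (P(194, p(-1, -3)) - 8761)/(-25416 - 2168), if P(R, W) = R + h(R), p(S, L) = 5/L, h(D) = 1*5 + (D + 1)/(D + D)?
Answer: 3321861/10702592 ≈ 0.31038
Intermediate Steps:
h(D) = 5 + (1 + D)/(2*D) (h(D) = 5 + (1 + D)/((2*D)) = 5 + (1 + D)*(1/(2*D)) = 5 + (1 + D)/(2*D))
P(R, W) = R + (1 + 11*R)/(2*R)
(P(194, p(-1, -3)) - 8761)/(-25416 - 2168) = ((11/2 + 194 + (1/2)/194) - 8761)/(-25416 - 2168) = ((11/2 + 194 + (1/2)*(1/194)) - 8761)/(-27584) = ((11/2 + 194 + 1/388) - 8761)*(-1/27584) = (77407/388 - 8761)*(-1/27584) = -3321861/388*(-1/27584) = 3321861/10702592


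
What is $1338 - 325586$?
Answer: $-324248$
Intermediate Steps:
$1338 - 325586 = -324248$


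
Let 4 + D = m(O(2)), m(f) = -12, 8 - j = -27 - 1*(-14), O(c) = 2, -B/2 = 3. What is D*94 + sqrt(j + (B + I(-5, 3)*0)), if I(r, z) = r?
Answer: -1504 + sqrt(15) ≈ -1500.1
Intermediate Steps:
B = -6 (B = -2*3 = -6)
j = 21 (j = 8 - (-27 - 1*(-14)) = 8 - (-27 + 14) = 8 - 1*(-13) = 8 + 13 = 21)
D = -16 (D = -4 - 12 = -16)
D*94 + sqrt(j + (B + I(-5, 3)*0)) = -16*94 + sqrt(21 + (-6 - 5*0)) = -1504 + sqrt(21 + (-6 + 0)) = -1504 + sqrt(21 - 6) = -1504 + sqrt(15)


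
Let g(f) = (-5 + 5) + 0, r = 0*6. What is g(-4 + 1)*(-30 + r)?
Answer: 0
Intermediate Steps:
r = 0
g(f) = 0 (g(f) = 0 + 0 = 0)
g(-4 + 1)*(-30 + r) = 0*(-30 + 0) = 0*(-30) = 0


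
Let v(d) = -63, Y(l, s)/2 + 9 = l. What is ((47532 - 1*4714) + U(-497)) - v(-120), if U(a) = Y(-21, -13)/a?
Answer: 21311917/497 ≈ 42881.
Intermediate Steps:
Y(l, s) = -18 + 2*l
U(a) = -60/a (U(a) = (-18 + 2*(-21))/a = (-18 - 42)/a = -60/a)
((47532 - 1*4714) + U(-497)) - v(-120) = ((47532 - 1*4714) - 60/(-497)) - 1*(-63) = ((47532 - 4714) - 60*(-1/497)) + 63 = (42818 + 60/497) + 63 = 21280606/497 + 63 = 21311917/497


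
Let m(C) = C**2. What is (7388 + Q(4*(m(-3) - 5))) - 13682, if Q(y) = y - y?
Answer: -6294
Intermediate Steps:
Q(y) = 0
(7388 + Q(4*(m(-3) - 5))) - 13682 = (7388 + 0) - 13682 = 7388 - 13682 = -6294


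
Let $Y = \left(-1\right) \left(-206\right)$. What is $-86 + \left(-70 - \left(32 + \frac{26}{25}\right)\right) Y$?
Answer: $- \frac{532806}{25} \approx -21312.0$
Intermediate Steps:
$Y = 206$
$-86 + \left(-70 - \left(32 + \frac{26}{25}\right)\right) Y = -86 + \left(-70 - \left(32 + \frac{26}{25}\right)\right) 206 = -86 + \left(-70 + \left(-65 + \left(33 - \frac{26}{25}\right)\right)\right) 206 = -86 + \left(-70 + \left(-65 + \frac{799}{25}\right)\right) 206 = -86 + \left(-70 - \frac{826}{25}\right) 206 = -86 - \frac{530656}{25} = - \frac{532806}{25}$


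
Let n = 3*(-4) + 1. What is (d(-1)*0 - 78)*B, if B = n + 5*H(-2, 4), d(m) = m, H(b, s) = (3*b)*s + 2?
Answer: 9438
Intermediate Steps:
H(b, s) = 2 + 3*b*s (H(b, s) = 3*b*s + 2 = 2 + 3*b*s)
n = -11 (n = -12 + 1 = -11)
B = -121 (B = -11 + 5*(2 + 3*(-2)*4) = -11 + 5*(2 - 24) = -11 + 5*(-22) = -11 - 110 = -121)
(d(-1)*0 - 78)*B = (-1*0 - 78)*(-121) = (0 - 78)*(-121) = -78*(-121) = 9438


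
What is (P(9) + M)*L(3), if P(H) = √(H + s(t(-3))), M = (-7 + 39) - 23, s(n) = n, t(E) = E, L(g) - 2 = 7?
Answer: 81 + 9*√6 ≈ 103.05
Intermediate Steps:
L(g) = 9 (L(g) = 2 + 7 = 9)
M = 9 (M = 32 - 23 = 9)
P(H) = √(-3 + H) (P(H) = √(H - 3) = √(-3 + H))
(P(9) + M)*L(3) = (√(-3 + 9) + 9)*9 = (√6 + 9)*9 = (9 + √6)*9 = 81 + 9*√6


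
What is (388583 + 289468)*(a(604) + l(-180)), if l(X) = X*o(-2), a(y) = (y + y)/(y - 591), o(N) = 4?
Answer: -5527471752/13 ≈ -4.2519e+8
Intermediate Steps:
a(y) = 2*y/(-591 + y) (a(y) = (2*y)/(-591 + y) = 2*y/(-591 + y))
l(X) = 4*X (l(X) = X*4 = 4*X)
(388583 + 289468)*(a(604) + l(-180)) = (388583 + 289468)*(2*604/(-591 + 604) + 4*(-180)) = 678051*(2*604/13 - 720) = 678051*(2*604*(1/13) - 720) = 678051*(1208/13 - 720) = 678051*(-8152/13) = -5527471752/13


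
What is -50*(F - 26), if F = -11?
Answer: 1850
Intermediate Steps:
-50*(F - 26) = -50*(-11 - 26) = -50*(-37) = 1850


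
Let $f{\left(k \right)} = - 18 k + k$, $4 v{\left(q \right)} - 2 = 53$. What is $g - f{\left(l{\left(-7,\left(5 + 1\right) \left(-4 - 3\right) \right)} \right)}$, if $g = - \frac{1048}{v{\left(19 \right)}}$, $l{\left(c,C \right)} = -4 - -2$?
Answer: $- \frac{6062}{55} \approx -110.22$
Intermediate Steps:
$v{\left(q \right)} = \frac{55}{4}$ ($v{\left(q \right)} = \frac{1}{2} + \frac{1}{4} \cdot 53 = \frac{1}{2} + \frac{53}{4} = \frac{55}{4}$)
$l{\left(c,C \right)} = -2$ ($l{\left(c,C \right)} = -4 + 2 = -2$)
$f{\left(k \right)} = - 17 k$
$g = - \frac{4192}{55}$ ($g = - \frac{1048}{\frac{55}{4}} = \left(-1048\right) \frac{4}{55} = - \frac{4192}{55} \approx -76.218$)
$g - f{\left(l{\left(-7,\left(5 + 1\right) \left(-4 - 3\right) \right)} \right)} = - \frac{4192}{55} - \left(-17\right) \left(-2\right) = - \frac{4192}{55} - 34 = - \frac{6062}{55}$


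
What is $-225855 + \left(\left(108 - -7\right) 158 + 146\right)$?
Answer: $-207539$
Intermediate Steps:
$-225855 + \left(\left(108 - -7\right) 158 + 146\right) = -225855 + \left(\left(108 + 7\right) 158 + 146\right) = -225855 + \left(115 \cdot 158 + 146\right) = -225855 + \left(18170 + 146\right) = -225855 + 18316 = -207539$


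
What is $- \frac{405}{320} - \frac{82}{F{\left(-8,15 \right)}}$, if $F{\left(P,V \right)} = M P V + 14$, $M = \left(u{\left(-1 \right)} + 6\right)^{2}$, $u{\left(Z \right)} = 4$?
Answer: $- \frac{482809}{383552} \approx -1.2588$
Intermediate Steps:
$M = 100$ ($M = \left(4 + 6\right)^{2} = 10^{2} = 100$)
$F{\left(P,V \right)} = 14 + 100 P V$ ($F{\left(P,V \right)} = 100 P V + 14 = 14 + 100 P V$)
$- \frac{405}{320} - \frac{82}{F{\left(-8,15 \right)}} = - \frac{405}{320} - \frac{82}{14 + 100 \left(-8\right) 15} = \left(-405\right) \frac{1}{320} - \frac{82}{14 - 12000} = - \frac{81}{64} - \frac{82}{-11986} = - \frac{81}{64} - - \frac{41}{5993} = - \frac{81}{64} + \frac{41}{5993} = - \frac{482809}{383552}$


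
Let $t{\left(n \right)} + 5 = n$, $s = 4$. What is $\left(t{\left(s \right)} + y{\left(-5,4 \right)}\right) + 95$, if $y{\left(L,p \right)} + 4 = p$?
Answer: $94$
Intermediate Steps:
$y{\left(L,p \right)} = -4 + p$
$t{\left(n \right)} = -5 + n$
$\left(t{\left(s \right)} + y{\left(-5,4 \right)}\right) + 95 = \left(\left(-5 + 4\right) + \left(-4 + 4\right)\right) + 95 = \left(-1 + 0\right) + 95 = -1 + 95 = 94$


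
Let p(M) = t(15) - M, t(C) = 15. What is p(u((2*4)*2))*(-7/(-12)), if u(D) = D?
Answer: -7/12 ≈ -0.58333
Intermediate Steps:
p(M) = 15 - M
p(u((2*4)*2))*(-7/(-12)) = (15 - 2*4*2)*(-7/(-12)) = (15 - 8*2)*(-7*(-1/12)) = (15 - 1*16)*(7/12) = (15 - 16)*(7/12) = -1*7/12 = -7/12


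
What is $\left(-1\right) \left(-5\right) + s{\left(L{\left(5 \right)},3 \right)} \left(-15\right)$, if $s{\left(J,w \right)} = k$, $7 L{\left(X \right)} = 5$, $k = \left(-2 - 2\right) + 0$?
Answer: $65$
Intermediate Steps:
$k = -4$ ($k = -4 + 0 = -4$)
$L{\left(X \right)} = \frac{5}{7}$ ($L{\left(X \right)} = \frac{1}{7} \cdot 5 = \frac{5}{7}$)
$s{\left(J,w \right)} = -4$
$\left(-1\right) \left(-5\right) + s{\left(L{\left(5 \right)},3 \right)} \left(-15\right) = \left(-1\right) \left(-5\right) - -60 = 5 + 60 = 65$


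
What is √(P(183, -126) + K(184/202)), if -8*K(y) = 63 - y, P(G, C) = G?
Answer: √28601786/404 ≈ 13.238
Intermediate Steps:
K(y) = -63/8 + y/8 (K(y) = -(63 - y)/8 = -63/8 + y/8)
√(P(183, -126) + K(184/202)) = √(183 + (-63/8 + (184/202)/8)) = √(183 + (-63/8 + (184*(1/202))/8)) = √(183 + (-63/8 + (⅛)*(92/101))) = √(183 + (-63/8 + 23/202)) = √(183 - 6271/808) = √(141593/808) = √28601786/404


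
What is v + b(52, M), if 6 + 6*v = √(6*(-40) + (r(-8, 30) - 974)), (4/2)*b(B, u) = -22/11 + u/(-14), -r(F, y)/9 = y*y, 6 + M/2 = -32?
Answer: 5/7 + I*√9314/6 ≈ 0.71429 + 16.085*I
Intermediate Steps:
M = -76 (M = -12 + 2*(-32) = -12 - 64 = -76)
r(F, y) = -9*y² (r(F, y) = -9*y*y = -9*y²)
b(B, u) = -1 - u/28 (b(B, u) = (-22/11 + u/(-14))/2 = (-22*1/11 + u*(-1/14))/2 = (-2 - u/14)/2 = -1 - u/28)
v = -1 + I*√9314/6 (v = -1 + √(6*(-40) + (-9*30² - 974))/6 = -1 + √(-240 + (-9*900 - 974))/6 = -1 + √(-240 + (-8100 - 974))/6 = -1 + √(-240 - 9074)/6 = -1 + √(-9314)/6 = -1 + (I*√9314)/6 = -1 + I*√9314/6 ≈ -1.0 + 16.085*I)
v + b(52, M) = (-1 + I*√9314/6) + (-1 - 1/28*(-76)) = (-1 + I*√9314/6) + (-1 + 19/7) = (-1 + I*√9314/6) + 12/7 = 5/7 + I*√9314/6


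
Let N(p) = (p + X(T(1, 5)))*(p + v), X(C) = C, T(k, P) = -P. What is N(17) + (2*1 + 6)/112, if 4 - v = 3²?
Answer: 2017/14 ≈ 144.07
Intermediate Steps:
v = -5 (v = 4 - 1*3² = 4 - 1*9 = 4 - 9 = -5)
N(p) = (-5 + p)² (N(p) = (p - 1*5)*(p - 5) = (p - 5)*(-5 + p) = (-5 + p)*(-5 + p) = (-5 + p)²)
N(17) + (2*1 + 6)/112 = (25 + 17² - 10*17) + (2*1 + 6)/112 = (25 + 289 - 170) + (2 + 6)*(1/112) = 144 + 8*(1/112) = 144 + 1/14 = 2017/14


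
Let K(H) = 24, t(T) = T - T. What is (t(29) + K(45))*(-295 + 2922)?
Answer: 63048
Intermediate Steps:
t(T) = 0
(t(29) + K(45))*(-295 + 2922) = (0 + 24)*(-295 + 2922) = 24*2627 = 63048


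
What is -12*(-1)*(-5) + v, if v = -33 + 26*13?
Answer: 245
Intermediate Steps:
v = 305 (v = -33 + 338 = 305)
-12*(-1)*(-5) + v = -12*(-1)*(-5) + 305 = 12*(-5) + 305 = -60 + 305 = 245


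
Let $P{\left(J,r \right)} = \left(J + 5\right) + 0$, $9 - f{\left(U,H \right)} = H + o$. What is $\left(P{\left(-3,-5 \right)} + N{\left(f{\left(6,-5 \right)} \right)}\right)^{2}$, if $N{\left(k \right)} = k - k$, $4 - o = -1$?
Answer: $4$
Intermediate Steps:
$o = 5$ ($o = 4 - -1 = 4 + 1 = 5$)
$f{\left(U,H \right)} = 4 - H$ ($f{\left(U,H \right)} = 9 - \left(H + 5\right) = 9 - \left(5 + H\right) = 4 - H$)
$P{\left(J,r \right)} = 5 + J$ ($P{\left(J,r \right)} = \left(5 + J\right) + 0 = 5 + J$)
$N{\left(k \right)} = 0$
$\left(P{\left(-3,-5 \right)} + N{\left(f{\left(6,-5 \right)} \right)}\right)^{2} = \left(\left(5 - 3\right) + 0\right)^{2} = \left(2 + 0\right)^{2} = 2^{2} = 4$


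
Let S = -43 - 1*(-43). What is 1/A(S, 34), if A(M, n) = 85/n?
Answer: ⅖ ≈ 0.40000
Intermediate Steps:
S = 0 (S = -43 + 43 = 0)
1/A(S, 34) = 1/(85/34) = 1/(85*(1/34)) = 1/(5/2) = ⅖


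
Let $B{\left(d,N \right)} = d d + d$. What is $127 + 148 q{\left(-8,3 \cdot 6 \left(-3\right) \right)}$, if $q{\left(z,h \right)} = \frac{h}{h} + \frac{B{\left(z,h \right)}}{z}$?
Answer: $-761$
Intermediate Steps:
$B{\left(d,N \right)} = d + d^{2}$ ($B{\left(d,N \right)} = d^{2} + d = d + d^{2}$)
$q{\left(z,h \right)} = 2 + z$ ($q{\left(z,h \right)} = \frac{h}{h} + \frac{z \left(1 + z\right)}{z} = 1 + \left(1 + z\right) = 2 + z$)
$127 + 148 q{\left(-8,3 \cdot 6 \left(-3\right) \right)} = 127 + 148 \left(2 - 8\right) = 127 + 148 \left(-6\right) = 127 - 888 = -761$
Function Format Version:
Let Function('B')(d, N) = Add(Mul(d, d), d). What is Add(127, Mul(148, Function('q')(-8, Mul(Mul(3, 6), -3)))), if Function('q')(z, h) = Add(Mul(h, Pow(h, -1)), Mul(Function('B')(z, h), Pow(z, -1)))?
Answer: -761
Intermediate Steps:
Function('B')(d, N) = Add(d, Pow(d, 2)) (Function('B')(d, N) = Add(Pow(d, 2), d) = Add(d, Pow(d, 2)))
Function('q')(z, h) = Add(2, z) (Function('q')(z, h) = Add(Mul(h, Pow(h, -1)), Mul(Mul(z, Add(1, z)), Pow(z, -1))) = Add(1, Add(1, z)) = Add(2, z))
Add(127, Mul(148, Function('q')(-8, Mul(Mul(3, 6), -3)))) = Add(127, Mul(148, Add(2, -8))) = Add(127, Mul(148, -6)) = Add(127, -888) = -761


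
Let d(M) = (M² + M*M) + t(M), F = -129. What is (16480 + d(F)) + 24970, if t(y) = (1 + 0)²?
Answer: 74733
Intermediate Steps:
t(y) = 1 (t(y) = 1² = 1)
d(M) = 1 + 2*M² (d(M) = (M² + M*M) + 1 = (M² + M²) + 1 = 2*M² + 1 = 1 + 2*M²)
(16480 + d(F)) + 24970 = (16480 + (1 + 2*(-129)²)) + 24970 = (16480 + (1 + 2*16641)) + 24970 = (16480 + (1 + 33282)) + 24970 = (16480 + 33283) + 24970 = 49763 + 24970 = 74733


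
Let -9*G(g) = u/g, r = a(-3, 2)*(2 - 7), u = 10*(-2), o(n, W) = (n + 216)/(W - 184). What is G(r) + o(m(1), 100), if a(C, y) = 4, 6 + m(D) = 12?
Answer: -347/126 ≈ -2.7540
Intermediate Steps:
m(D) = 6 (m(D) = -6 + 12 = 6)
o(n, W) = (216 + n)/(-184 + W)
u = -20
r = -20 (r = 4*(2 - 7) = 4*(-5) = -20)
G(g) = 20/(9*g) (G(g) = -(-20)/(9*g) = 20/(9*g))
G(r) + o(m(1), 100) = (20/9)/(-20) + (216 + 6)/(-184 + 100) = (20/9)*(-1/20) + 222/(-84) = -1/9 - 1/84*222 = -1/9 - 37/14 = -347/126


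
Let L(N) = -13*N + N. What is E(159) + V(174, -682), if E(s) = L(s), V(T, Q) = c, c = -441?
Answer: -2349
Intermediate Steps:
L(N) = -12*N
V(T, Q) = -441
E(s) = -12*s
E(159) + V(174, -682) = -12*159 - 441 = -1908 - 441 = -2349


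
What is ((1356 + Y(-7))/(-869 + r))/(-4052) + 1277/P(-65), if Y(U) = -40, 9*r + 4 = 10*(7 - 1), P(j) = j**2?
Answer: 2011464398/6646723525 ≈ 0.30262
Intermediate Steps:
r = 56/9 (r = -4/9 + (10*(7 - 1))/9 = -4/9 + (10*6)/9 = -4/9 + (1/9)*60 = -4/9 + 20/3 = 56/9 ≈ 6.2222)
((1356 + Y(-7))/(-869 + r))/(-4052) + 1277/P(-65) = ((1356 - 40)/(-869 + 56/9))/(-4052) + 1277/((-65)**2) = (1316/(-7765/9))*(-1/4052) + 1277/4225 = (1316*(-9/7765))*(-1/4052) + 1277*(1/4225) = -11844/7765*(-1/4052) + 1277/4225 = 2961/7865945 + 1277/4225 = 2011464398/6646723525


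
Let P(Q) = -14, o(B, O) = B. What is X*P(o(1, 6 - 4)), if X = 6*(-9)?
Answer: 756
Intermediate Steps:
X = -54
X*P(o(1, 6 - 4)) = -54*(-14) = 756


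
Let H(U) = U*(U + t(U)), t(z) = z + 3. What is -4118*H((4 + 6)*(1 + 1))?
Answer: -3541480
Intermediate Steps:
t(z) = 3 + z
H(U) = U*(3 + 2*U) (H(U) = U*(U + (3 + U)) = U*(3 + 2*U))
-4118*H((4 + 6)*(1 + 1)) = -4118*((4 + 6)*(1 + 1))*(3 + 2*((4 + 6)*(1 + 1))) = -4118*(10*2)*(3 + 2*(10*2)) = -4118*20*(3 + 2*20) = -4118*20*(3 + 40) = -4118*20*43 = -4118*860 = -58*61060 = -3541480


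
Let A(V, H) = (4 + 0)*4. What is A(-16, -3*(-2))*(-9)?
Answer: -144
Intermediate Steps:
A(V, H) = 16 (A(V, H) = 4*4 = 16)
A(-16, -3*(-2))*(-9) = 16*(-9) = -144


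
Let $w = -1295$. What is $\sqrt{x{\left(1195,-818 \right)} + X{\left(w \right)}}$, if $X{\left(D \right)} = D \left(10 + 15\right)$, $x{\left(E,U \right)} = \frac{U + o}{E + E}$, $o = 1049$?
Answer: $\frac{i \sqrt{184928685410}}{2390} \approx 179.93 i$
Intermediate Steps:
$x{\left(E,U \right)} = \frac{1049 + U}{2 E}$ ($x{\left(E,U \right)} = \frac{U + 1049}{E + E} = \frac{1049 + U}{2 E}$)
$X{\left(D \right)} = 25 D$ ($X{\left(D \right)} = D 25 = 25 D$)
$\sqrt{x{\left(1195,-818 \right)} + X{\left(w \right)}} = \sqrt{\frac{1049 - 818}{2 \cdot 1195} + 25 \left(-1295\right)} = \sqrt{\frac{1}{2} \cdot \frac{1}{1195} \cdot 231 - 32375} = \sqrt{\frac{231}{2390} - 32375} = \sqrt{- \frac{77376019}{2390}} = \frac{i \sqrt{184928685410}}{2390}$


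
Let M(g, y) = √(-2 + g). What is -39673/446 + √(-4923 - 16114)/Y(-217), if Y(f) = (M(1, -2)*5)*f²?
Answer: -39673/446 + √21037/235445 ≈ -88.952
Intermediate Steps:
Y(f) = 5*I*f² (Y(f) = (√(-2 + 1)*5)*f² = (√(-1)*5)*f² = (I*5)*f² = (5*I)*f² = 5*I*f²)
-39673/446 + √(-4923 - 16114)/Y(-217) = -39673/446 + √(-4923 - 16114)/((5*I*(-217)²)) = -39673*1/446 + √(-21037)/((5*I*47089)) = -39673/446 + (I*√21037)/((235445*I)) = -39673/446 + (I*√21037)*(-I/235445) = -39673/446 + √21037/235445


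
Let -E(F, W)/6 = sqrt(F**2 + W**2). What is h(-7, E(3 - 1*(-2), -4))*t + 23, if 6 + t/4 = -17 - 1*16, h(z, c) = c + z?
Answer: 1115 + 936*sqrt(41) ≈ 7108.3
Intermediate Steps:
E(F, W) = -6*sqrt(F**2 + W**2)
t = -156 (t = -24 + 4*(-17 - 1*16) = -24 + 4*(-17 - 16) = -24 + 4*(-33) = -24 - 132 = -156)
h(-7, E(3 - 1*(-2), -4))*t + 23 = (-6*sqrt((3 - 1*(-2))**2 + (-4)**2) - 7)*(-156) + 23 = (-6*sqrt((3 + 2)**2 + 16) - 7)*(-156) + 23 = (-6*sqrt(5**2 + 16) - 7)*(-156) + 23 = (-6*sqrt(25 + 16) - 7)*(-156) + 23 = (-6*sqrt(41) - 7)*(-156) + 23 = (-7 - 6*sqrt(41))*(-156) + 23 = (1092 + 936*sqrt(41)) + 23 = 1115 + 936*sqrt(41)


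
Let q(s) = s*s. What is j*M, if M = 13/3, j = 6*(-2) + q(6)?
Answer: 104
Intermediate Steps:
q(s) = s²
j = 24 (j = 6*(-2) + 6² = -12 + 36 = 24)
M = 13/3 (M = 13*(⅓) = 13/3 ≈ 4.3333)
j*M = 24*(13/3) = 104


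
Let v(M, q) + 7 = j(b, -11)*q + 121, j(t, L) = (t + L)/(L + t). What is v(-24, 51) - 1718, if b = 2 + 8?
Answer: -1553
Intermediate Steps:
b = 10
j(t, L) = 1 (j(t, L) = (L + t)/(L + t) = 1)
v(M, q) = 114 + q (v(M, q) = -7 + (1*q + 121) = -7 + (q + 121) = -7 + (121 + q) = 114 + q)
v(-24, 51) - 1718 = (114 + 51) - 1718 = 165 - 1718 = -1553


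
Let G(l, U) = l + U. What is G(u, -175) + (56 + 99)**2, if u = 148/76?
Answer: 453187/19 ≈ 23852.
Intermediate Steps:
u = 37/19 (u = 148*(1/76) = 37/19 ≈ 1.9474)
G(l, U) = U + l
G(u, -175) + (56 + 99)**2 = (-175 + 37/19) + (56 + 99)**2 = -3288/19 + 155**2 = -3288/19 + 24025 = 453187/19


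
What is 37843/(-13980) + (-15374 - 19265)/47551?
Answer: -2283725713/664762980 ≈ -3.4354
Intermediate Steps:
37843/(-13980) + (-15374 - 19265)/47551 = 37843*(-1/13980) - 34639*1/47551 = -37843/13980 - 34639/47551 = -2283725713/664762980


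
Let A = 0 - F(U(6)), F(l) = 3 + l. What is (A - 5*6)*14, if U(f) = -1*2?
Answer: -434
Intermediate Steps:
U(f) = -2
A = -1 (A = 0 - (3 - 2) = 0 - 1*1 = 0 - 1 = -1)
(A - 5*6)*14 = (-1 - 5*6)*14 = (-1 - 30)*14 = -31*14 = -434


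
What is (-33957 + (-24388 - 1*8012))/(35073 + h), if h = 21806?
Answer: -66357/56879 ≈ -1.1666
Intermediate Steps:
(-33957 + (-24388 - 1*8012))/(35073 + h) = (-33957 + (-24388 - 1*8012))/(35073 + 21806) = (-33957 + (-24388 - 8012))/56879 = (-33957 - 32400)*(1/56879) = -66357*1/56879 = -66357/56879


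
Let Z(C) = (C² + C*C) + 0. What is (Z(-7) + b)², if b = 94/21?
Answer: 4631104/441 ≈ 10501.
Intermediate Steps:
b = 94/21 (b = 94*(1/21) = 94/21 ≈ 4.4762)
Z(C) = 2*C² (Z(C) = (C² + C²) + 0 = 2*C² + 0 = 2*C²)
(Z(-7) + b)² = (2*(-7)² + 94/21)² = (2*49 + 94/21)² = (98 + 94/21)² = (2152/21)² = 4631104/441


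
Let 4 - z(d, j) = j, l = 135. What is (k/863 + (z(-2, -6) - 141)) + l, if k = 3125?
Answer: 6577/863 ≈ 7.6211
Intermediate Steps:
z(d, j) = 4 - j
(k/863 + (z(-2, -6) - 141)) + l = (3125/863 + ((4 - 1*(-6)) - 141)) + 135 = (3125*(1/863) + ((4 + 6) - 141)) + 135 = (3125/863 + (10 - 141)) + 135 = (3125/863 - 131) + 135 = -109928/863 + 135 = 6577/863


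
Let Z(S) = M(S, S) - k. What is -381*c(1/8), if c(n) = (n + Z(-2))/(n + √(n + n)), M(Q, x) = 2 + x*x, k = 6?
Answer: -381/5 ≈ -76.200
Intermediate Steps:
M(Q, x) = 2 + x²
Z(S) = -4 + S² (Z(S) = (2 + S²) - 1*6 = (2 + S²) - 6 = -4 + S²)
c(n) = n/(n + √2*√n) (c(n) = (n + (-4 + (-2)²))/(n + √(n + n)) = (n + (-4 + 4))/(n + √(2*n)) = (n + 0)/(n + √2*√n) = n/(n + √2*√n))
-381*c(1/8) = -381/(8*(1/8 + √2*√(1/8))) = -381/(8*(⅛ + √2*√(⅛))) = -381/(8*(⅛ + √2*(√2/4))) = -381/(8*(⅛ + ½)) = -381/(8*5/8) = -381*8/(8*5) = -381*⅕ = -381/5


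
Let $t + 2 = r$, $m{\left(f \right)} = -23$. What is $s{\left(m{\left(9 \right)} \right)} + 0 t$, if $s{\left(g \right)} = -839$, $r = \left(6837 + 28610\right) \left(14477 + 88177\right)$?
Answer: $-839$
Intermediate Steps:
$r = 3638776338$ ($r = 35447 \cdot 102654 = 3638776338$)
$t = 3638776336$ ($t = -2 + 3638776338 = 3638776336$)
$s{\left(m{\left(9 \right)} \right)} + 0 t = -839 + 0 \cdot 3638776336 = -839 + 0 = -839$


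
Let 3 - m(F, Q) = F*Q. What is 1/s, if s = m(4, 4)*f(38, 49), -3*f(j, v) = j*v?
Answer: 3/24206 ≈ 0.00012394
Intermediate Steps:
f(j, v) = -j*v/3
m(F, Q) = 3 - F*Q
s = 24206/3 (s = (3 - 1*4*4)*(-⅓*38*49) = (3 - 16)*(-1862/3) = -13*(-1862/3) = 24206/3 ≈ 8068.7)
1/s = 1/(24206/3) = 3/24206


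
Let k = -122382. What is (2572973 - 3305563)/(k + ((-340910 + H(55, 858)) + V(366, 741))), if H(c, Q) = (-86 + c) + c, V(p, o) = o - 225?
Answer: 366295/231376 ≈ 1.5831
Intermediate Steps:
V(p, o) = -225 + o
H(c, Q) = -86 + 2*c
(2572973 - 3305563)/(k + ((-340910 + H(55, 858)) + V(366, 741))) = (2572973 - 3305563)/(-122382 + ((-340910 + (-86 + 2*55)) + (-225 + 741))) = -732590/(-122382 + ((-340910 + (-86 + 110)) + 516)) = -732590/(-122382 + ((-340910 + 24) + 516)) = -732590/(-122382 + (-340886 + 516)) = -732590/(-122382 - 340370) = -732590/(-462752) = -732590*(-1/462752) = 366295/231376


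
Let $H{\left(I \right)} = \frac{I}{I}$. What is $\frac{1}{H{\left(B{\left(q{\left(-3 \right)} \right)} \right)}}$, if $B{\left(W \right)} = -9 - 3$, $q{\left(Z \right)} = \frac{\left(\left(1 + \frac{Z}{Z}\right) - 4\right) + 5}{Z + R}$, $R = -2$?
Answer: $1$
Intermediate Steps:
$q{\left(Z \right)} = \frac{3}{-2 + Z}$ ($q{\left(Z \right)} = \frac{\left(\left(1 + \frac{Z}{Z}\right) - 4\right) + 5}{Z - 2} = \frac{\left(\left(1 + 1\right) - 4\right) + 5}{-2 + Z} = \frac{\left(2 - 4\right) + 5}{-2 + Z} = \frac{-2 + 5}{-2 + Z} = \frac{3}{-2 + Z}$)
$B{\left(W \right)} = -12$
$H{\left(I \right)} = 1$
$\frac{1}{H{\left(B{\left(q{\left(-3 \right)} \right)} \right)}} = 1^{-1} = 1$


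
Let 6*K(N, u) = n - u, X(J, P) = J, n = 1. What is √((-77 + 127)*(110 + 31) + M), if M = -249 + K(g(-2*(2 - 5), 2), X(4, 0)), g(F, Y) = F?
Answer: √27202/2 ≈ 82.465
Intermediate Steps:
K(N, u) = ⅙ - u/6 (K(N, u) = (1 - u)/6 = ⅙ - u/6)
M = -499/2 (M = -249 + (⅙ - ⅙*4) = -249 + (⅙ - ⅔) = -249 - ½ = -499/2 ≈ -249.50)
√((-77 + 127)*(110 + 31) + M) = √((-77 + 127)*(110 + 31) - 499/2) = √(50*141 - 499/2) = √(7050 - 499/2) = √(13601/2) = √27202/2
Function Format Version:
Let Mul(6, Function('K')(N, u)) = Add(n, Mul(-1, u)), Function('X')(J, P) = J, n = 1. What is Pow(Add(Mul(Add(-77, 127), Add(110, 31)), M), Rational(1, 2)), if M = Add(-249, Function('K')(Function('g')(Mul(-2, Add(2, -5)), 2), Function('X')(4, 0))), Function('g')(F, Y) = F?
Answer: Mul(Rational(1, 2), Pow(27202, Rational(1, 2))) ≈ 82.465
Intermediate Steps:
Function('K')(N, u) = Add(Rational(1, 6), Mul(Rational(-1, 6), u)) (Function('K')(N, u) = Mul(Rational(1, 6), Add(1, Mul(-1, u))) = Add(Rational(1, 6), Mul(Rational(-1, 6), u)))
M = Rational(-499, 2) (M = Add(-249, Add(Rational(1, 6), Mul(Rational(-1, 6), 4))) = Add(-249, Add(Rational(1, 6), Rational(-2, 3))) = Add(-249, Rational(-1, 2)) = Rational(-499, 2) ≈ -249.50)
Pow(Add(Mul(Add(-77, 127), Add(110, 31)), M), Rational(1, 2)) = Pow(Add(Mul(Add(-77, 127), Add(110, 31)), Rational(-499, 2)), Rational(1, 2)) = Pow(Add(Mul(50, 141), Rational(-499, 2)), Rational(1, 2)) = Pow(Add(7050, Rational(-499, 2)), Rational(1, 2)) = Pow(Rational(13601, 2), Rational(1, 2)) = Mul(Rational(1, 2), Pow(27202, Rational(1, 2)))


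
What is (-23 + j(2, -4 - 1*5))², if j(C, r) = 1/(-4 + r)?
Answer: 90000/169 ≈ 532.54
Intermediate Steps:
(-23 + j(2, -4 - 1*5))² = (-23 + 1/(-4 + (-4 - 1*5)))² = (-23 + 1/(-4 + (-4 - 5)))² = (-23 + 1/(-4 - 9))² = (-23 + 1/(-13))² = (-23 - 1/13)² = (-300/13)² = 90000/169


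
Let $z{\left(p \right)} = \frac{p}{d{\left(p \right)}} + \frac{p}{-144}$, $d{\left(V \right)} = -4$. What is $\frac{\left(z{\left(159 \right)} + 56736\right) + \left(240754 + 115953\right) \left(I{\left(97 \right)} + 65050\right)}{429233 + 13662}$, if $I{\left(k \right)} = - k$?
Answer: $\frac{222424766075}{4251792} \approx 52313.0$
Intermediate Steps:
$z{\left(p \right)} = - \frac{37 p}{144}$ ($z{\left(p \right)} = \frac{p}{-4} + \frac{p}{-144} = p \left(- \frac{1}{4}\right) + p \left(- \frac{1}{144}\right) = - \frac{p}{4} - \frac{p}{144} = - \frac{37 p}{144}$)
$\frac{\left(z{\left(159 \right)} + 56736\right) + \left(240754 + 115953\right) \left(I{\left(97 \right)} + 65050\right)}{429233 + 13662} = \frac{\left(\left(- \frac{37}{144}\right) 159 + 56736\right) + \left(240754 + 115953\right) \left(\left(-1\right) 97 + 65050\right)}{429233 + 13662} = \frac{\left(- \frac{1961}{48} + 56736\right) + 356707 \left(-97 + 65050\right)}{442895} = \left(\frac{2721367}{48} + 356707 \cdot 64953\right) \frac{1}{442895} = \left(\frac{2721367}{48} + 23169189771\right) \frac{1}{442895} = \frac{1112123830375}{48} \cdot \frac{1}{442895} = \frac{222424766075}{4251792}$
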